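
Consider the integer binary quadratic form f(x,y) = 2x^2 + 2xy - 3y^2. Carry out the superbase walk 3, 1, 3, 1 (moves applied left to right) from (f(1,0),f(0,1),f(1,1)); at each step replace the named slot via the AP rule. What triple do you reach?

start (2,-3,1) = (f(1,0),f(0,1),f(1,1))
replace slot 3: 2·(2+(-3)) − 1 = -3 → (2,-3,-3)
replace slot 1: 2·((-3)+(-3)) − 2 = -14 → (-14,-3,-3)
replace slot 3: 2·((-14)+(-3)) − (-3) = -31 → (-14,-3,-31)
replace slot 1: 2·((-3)+(-31)) − (-14) = -54 → (-54,-3,-31)

-54,-3,-31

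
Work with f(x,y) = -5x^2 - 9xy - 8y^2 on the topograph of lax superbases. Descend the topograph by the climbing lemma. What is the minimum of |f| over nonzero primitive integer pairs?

translate: b→-1 (≡9 mod 10), so (5,9,8)→(5,-1,4)
flip: (5,-1,4)→(4,1,5)
reduced (well bottom): (4,1,5) with a≤c, −a<b≤a
well minimum |f| = |-4| = 4 (negative-definite)

4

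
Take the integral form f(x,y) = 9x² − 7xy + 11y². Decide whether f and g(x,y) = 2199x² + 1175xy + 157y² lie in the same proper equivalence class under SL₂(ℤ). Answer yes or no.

D₁ = -347, D₂ = -347
f: reduced (well bottom): (9,-7,11) with a≤c, −a<b≤a
g: flip: (2199,1175,157)→(157,-1175,2199)
g: translate: b→81 (≡-1175 mod 314), so (157,-1175,2199)→(157,81,11)
g: flip: (157,81,11)→(11,-81,157)
g: translate: b→7 (≡-81 mod 22), so (11,-81,157)→(11,7,9)
g: flip: (11,7,9)→(9,-7,11)
g: reduced (well bottom): (9,-7,11) with a≤c, −a<b≤a
reduced forms (9, -7, 11) vs (9, -7, 11) ⇒ equivalent

yes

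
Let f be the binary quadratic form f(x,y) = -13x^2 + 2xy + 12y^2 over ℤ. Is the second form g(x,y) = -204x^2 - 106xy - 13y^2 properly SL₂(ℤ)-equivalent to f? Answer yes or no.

D₁ = 628, D₂ = 628
river cycle of f (length 34): (12, 22, -3), (-3, 20, 19), (19, 18, -4), (-4, 22, 9), (9, 14, -12), (-12, 10, 11), (11, 12, -11), (-11, 10, 12), (12, 14, -9), (-9, 22, 4), … (24 more)
river cycle of g (length 34): (-13, 2, 12), (12, 22, -3), (-3, 20, 19), (19, 18, -4), (-4, 22, 9), (9, 14, -12), (-12, 10, 11), (11, 12, -11), (-11, 10, 12), (12, 14, -9), … (24 more)
cycles coincide ⇒ equivalent

yes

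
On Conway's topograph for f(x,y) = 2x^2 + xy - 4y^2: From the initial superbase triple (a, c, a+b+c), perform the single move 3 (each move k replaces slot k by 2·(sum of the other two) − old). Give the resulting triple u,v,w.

start (2,-4,-1) = (f(1,0),f(0,1),f(1,1))
replace slot 3: 2·(2+(-4)) − (-1) = -3 → (2,-4,-3)

2,-4,-3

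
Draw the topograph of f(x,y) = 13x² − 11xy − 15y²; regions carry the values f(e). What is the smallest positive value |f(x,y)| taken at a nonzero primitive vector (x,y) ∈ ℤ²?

descent: ρ → (-15,11,13)  [lands on river]
river: ρ → (13,15,-13)
river: ρ → (-13,11,15)
river: ρ → (15,19,-9)
river: ρ → (-9,17,17)
river: ρ → (17,17,-9)
river: ρ → (-9,19,15)
river: ρ → (15,11,-13)
river: ρ → (-13,15,13)
river: ρ → (13,11,-15)
river: ρ → (-15,19,9)
river: ρ → (9,17,-17)
river: ρ → (-17,17,9)
river: ρ → (9,19,-15)
closes: descent 1, river 14
min |a| on river = 9

9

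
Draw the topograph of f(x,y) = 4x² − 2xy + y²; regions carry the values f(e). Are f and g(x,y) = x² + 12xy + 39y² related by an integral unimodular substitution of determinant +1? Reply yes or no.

D₁ = -12, D₂ = -12
f: flip: (4,-2,1)→(1,2,4)
f: translate: b→0 (≡2 mod 2), so (1,2,4)→(1,0,3)
f: reduced (well bottom): (1,0,3) with a≤c, −a<b≤a
g: translate: b→0 (≡12 mod 2), so (1,12,39)→(1,0,3)
g: reduced (well bottom): (1,0,3) with a≤c, −a<b≤a
reduced forms (1, 0, 3) vs (1, 0, 3) ⇒ equivalent

yes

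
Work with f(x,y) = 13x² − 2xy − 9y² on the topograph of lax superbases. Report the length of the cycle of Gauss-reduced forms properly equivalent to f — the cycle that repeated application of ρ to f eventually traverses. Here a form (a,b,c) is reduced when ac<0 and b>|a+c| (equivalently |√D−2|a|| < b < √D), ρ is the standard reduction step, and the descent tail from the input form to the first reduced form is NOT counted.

D = 472, ⌊√D⌋ = 21
descent: ρ → (-9,20,2)  [lands on river]
river: ρ → (2,20,-9)
river: ρ → (-9,16,6)
river: ρ → (6,20,-3)
river: ρ → (-3,16,18)
river: ρ → (18,20,-1)
river: ρ → (-1,20,18)
river: ρ → (18,16,-3)
river: ρ → (-3,20,6)
river: ρ → (6,16,-9)
ρ-cycle length = 10 (tail of 1 descent step not counted)

10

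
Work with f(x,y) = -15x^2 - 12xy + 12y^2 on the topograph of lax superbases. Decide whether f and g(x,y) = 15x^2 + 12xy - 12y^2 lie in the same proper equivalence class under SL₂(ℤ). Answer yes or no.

D₁ = 864, D₂ = 864
river cycle of f (length 4): (12, 12, -15), (-15, 18, 9), (9, 18, -15), (-15, 12, 12)
river cycle of g (length 4): (-12, 12, 15), (15, 18, -9), (-9, 18, 15), (15, 12, -12)
cycles differ ⇒ inequivalent

no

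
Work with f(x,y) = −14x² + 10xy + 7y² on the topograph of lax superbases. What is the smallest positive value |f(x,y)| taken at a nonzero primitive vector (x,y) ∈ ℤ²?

river: ρ → (7,18,-6)
river: ρ → (-6,18,7)
river: ρ → (7,10,-14)
river: ρ → (-14,18,3)
river: ρ → (3,18,-14)
river: ρ → (-14,10,7)
closes: descent 0, river 6
min |a| on river = 3

3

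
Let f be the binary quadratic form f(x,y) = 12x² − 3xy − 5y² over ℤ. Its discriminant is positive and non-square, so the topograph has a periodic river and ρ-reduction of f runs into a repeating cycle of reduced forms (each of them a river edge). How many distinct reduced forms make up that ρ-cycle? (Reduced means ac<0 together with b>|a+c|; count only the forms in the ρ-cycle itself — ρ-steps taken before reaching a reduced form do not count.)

D = 249, ⌊√D⌋ = 15
descent: ρ → (-5,13,4)  [lands on river]
river: ρ → (4,11,-8)
river: ρ → (-8,5,7)
river: ρ → (7,9,-6)
river: ρ → (-6,15,1)
river: ρ → (1,15,-6)
river: ρ → (-6,9,7)
river: ρ → (7,5,-8)
river: ρ → (-8,11,4)
river: ρ → (4,13,-5)
river: ρ → (-5,7,10)
river: ρ → (10,13,-2)
river: ρ → (-2,15,3)
river: ρ → (3,15,-2)
river: ρ → (-2,13,10)
river: ρ → (10,7,-5)
ρ-cycle length = 16 (tail of 1 descent step not counted)

16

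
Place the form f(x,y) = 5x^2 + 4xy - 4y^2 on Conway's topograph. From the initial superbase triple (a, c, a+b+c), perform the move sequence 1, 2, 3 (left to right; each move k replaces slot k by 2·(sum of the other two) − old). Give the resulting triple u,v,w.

start (5,-4,5) = (f(1,0),f(0,1),f(1,1))
replace slot 1: 2·((-4)+5) − 5 = -3 → (-3,-4,5)
replace slot 2: 2·((-3)+5) − (-4) = 8 → (-3,8,5)
replace slot 3: 2·((-3)+8) − 5 = 5 → (-3,8,5)

-3,8,5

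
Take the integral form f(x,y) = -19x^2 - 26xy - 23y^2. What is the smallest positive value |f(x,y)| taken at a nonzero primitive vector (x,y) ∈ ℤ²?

translate: b→-12 (≡26 mod 38), so (19,26,23)→(19,-12,16)
flip: (19,-12,16)→(16,12,19)
reduced (well bottom): (16,12,19) with a≤c, −a<b≤a
well minimum |f| = |-16| = 16 (negative-definite)

16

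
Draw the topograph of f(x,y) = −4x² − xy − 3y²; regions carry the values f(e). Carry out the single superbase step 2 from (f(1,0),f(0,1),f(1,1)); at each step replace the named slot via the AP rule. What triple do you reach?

start (-4,-3,-8) = (f(1,0),f(0,1),f(1,1))
replace slot 2: 2·((-4)+(-8)) − (-3) = -21 → (-4,-21,-8)

-4,-21,-8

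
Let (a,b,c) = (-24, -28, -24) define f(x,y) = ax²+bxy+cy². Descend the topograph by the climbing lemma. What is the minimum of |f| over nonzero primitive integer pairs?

translate: b→-20 (≡28 mod 48), so (24,28,24)→(24,-20,20)
flip: (24,-20,20)→(20,20,24)
reduced (well bottom): (20,20,24) with a≤c, −a<b≤a
well minimum |f| = |-20| = 20 (negative-definite)

20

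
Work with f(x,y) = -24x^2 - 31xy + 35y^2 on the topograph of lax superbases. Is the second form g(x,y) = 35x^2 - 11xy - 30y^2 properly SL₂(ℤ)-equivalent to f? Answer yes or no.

D₁ = 4321, D₂ = 4321
river cycle of f (length 14): (35, 31, -24), (-24, 65, 1), (1, 65, -24), (-24, 31, 35), (35, 39, -20), (-20, 41, 33), (33, 25, -28), (-28, 31, 30), (30, 29, -29), (-29, 29, 30), … (4 more)
river cycle of g (length 14): (-30, 11, 35), (35, 59, -6), (-6, 61, 25), (25, 39, -28), (-28, 17, 36), (36, 55, -9), (-9, 53, 42), (42, 31, -20), (-20, 49, 24), (24, 47, -22), … (4 more)
cycles differ ⇒ inequivalent

no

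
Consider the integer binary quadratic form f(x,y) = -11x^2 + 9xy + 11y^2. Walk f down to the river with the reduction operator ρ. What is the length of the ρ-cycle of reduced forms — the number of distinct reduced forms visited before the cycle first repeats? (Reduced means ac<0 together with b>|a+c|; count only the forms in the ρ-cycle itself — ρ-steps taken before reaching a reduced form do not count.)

D = 565, ⌊√D⌋ = 23
river: ρ → (11,13,-9)
river: ρ → (-9,23,1)
river: ρ → (1,23,-9)
river: ρ → (-9,13,11)
river: ρ → (11,9,-11)
river: ρ → (-11,13,9)
river: ρ → (9,23,-1)
river: ρ → (-1,23,9)
river: ρ → (9,13,-11)
river: ρ → (-11,9,11)
ρ-cycle length = 10 (tail of 0 descent steps not counted)

10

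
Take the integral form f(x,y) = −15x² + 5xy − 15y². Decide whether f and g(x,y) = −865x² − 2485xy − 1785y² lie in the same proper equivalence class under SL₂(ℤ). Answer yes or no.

D₁ = -875, D₂ = -875
f is negative-definite; reduce −f:
−f: flip: (15,-5,15)→(15,5,15)
−f: reduced (well bottom): (15,5,15) with a≤c, −a<b≤a
flip sign back: reduced form of f is (-15,-5,-15)
g is negative-definite; reduce −g:
−g: translate: b→755 (≡2485 mod 1730), so (865,2485,1785)→(865,755,165)
−g: flip: (865,755,165)→(165,-755,865)
−g: translate: b→-95 (≡-755 mod 330), so (165,-755,865)→(165,-95,15)
−g: flip: (165,-95,15)→(15,95,165)
−g: translate: b→5 (≡95 mod 30), so (15,95,165)→(15,5,15)
−g: reduced (well bottom): (15,5,15) with a≤c, −a<b≤a
flip sign back: reduced form of g is (-15,-5,-15)
reduced forms (-15, -5, -15) vs (-15, -5, -15) ⇒ equivalent

yes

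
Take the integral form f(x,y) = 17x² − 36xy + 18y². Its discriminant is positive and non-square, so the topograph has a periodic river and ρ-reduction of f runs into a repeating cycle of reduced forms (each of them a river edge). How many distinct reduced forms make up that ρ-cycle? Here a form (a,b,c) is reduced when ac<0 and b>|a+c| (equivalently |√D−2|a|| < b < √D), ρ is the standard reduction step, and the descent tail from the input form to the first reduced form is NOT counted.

D = 72, ⌊√D⌋ = 8
descent: ρ → (18,0,-1)
descent: ρ → (-1,8,2)  [lands on river]
river: ρ → (2,8,-1)
ρ-cycle length = 2 (tail of 2 descent steps not counted)

2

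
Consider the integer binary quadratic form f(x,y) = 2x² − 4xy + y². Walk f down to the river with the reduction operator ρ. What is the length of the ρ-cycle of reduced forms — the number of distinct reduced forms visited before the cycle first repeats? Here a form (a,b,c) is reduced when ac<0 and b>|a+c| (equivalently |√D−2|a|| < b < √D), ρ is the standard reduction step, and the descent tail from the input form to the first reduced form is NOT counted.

D = 8, ⌊√D⌋ = 2
descent: ρ → (1,2,-1)  [lands on river]
river: ρ → (-1,2,1)
ρ-cycle length = 2 (tail of 1 descent step not counted)

2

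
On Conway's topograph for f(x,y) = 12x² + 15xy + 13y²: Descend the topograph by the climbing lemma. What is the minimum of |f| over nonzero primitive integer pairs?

translate: b→-9 (≡15 mod 24), so (12,15,13)→(12,-9,10)
flip: (12,-9,10)→(10,9,12)
reduced (well bottom): (10,9,12) with a≤c, −a<b≤a
well minimum = a = 10

10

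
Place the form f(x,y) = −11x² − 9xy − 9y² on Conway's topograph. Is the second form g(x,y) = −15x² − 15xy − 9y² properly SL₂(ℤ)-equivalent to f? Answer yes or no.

D₁ = -315, D₂ = -315
f is negative-definite; reduce −f:
−f: flip: (11,9,9)→(9,-9,11)
−f: translate: b→9 (≡-9 mod 18), so (9,-9,11)→(9,9,11)
−f: reduced (well bottom): (9,9,11) with a≤c, −a<b≤a
flip sign back: reduced form of f is (-9,-9,-11)
g is negative-definite; reduce −g:
−g: flip: (15,15,9)→(9,-15,15)
−g: translate: b→3 (≡-15 mod 18), so (9,-15,15)→(9,3,9)
−g: reduced (well bottom): (9,3,9) with a≤c, −a<b≤a
flip sign back: reduced form of g is (-9,-3,-9)
reduced forms (-9, -9, -11) vs (-9, -3, -9) ⇒ inequivalent

no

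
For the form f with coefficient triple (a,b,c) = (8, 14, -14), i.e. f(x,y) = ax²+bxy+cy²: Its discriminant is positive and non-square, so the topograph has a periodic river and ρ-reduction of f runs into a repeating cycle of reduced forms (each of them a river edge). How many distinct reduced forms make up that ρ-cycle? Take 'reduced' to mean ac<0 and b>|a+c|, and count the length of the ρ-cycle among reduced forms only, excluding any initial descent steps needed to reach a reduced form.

D = 644, ⌊√D⌋ = 25
river: ρ → (-14,14,8)
river: ρ → (8,18,-10)
river: ρ → (-10,22,4)
river: ρ → (4,18,-20)
river: ρ → (-20,22,2)
river: ρ → (2,22,-20)
river: ρ → (-20,18,4)
river: ρ → (4,22,-10)
river: ρ → (-10,18,8)
river: ρ → (8,14,-14)
ρ-cycle length = 10 (tail of 0 descent steps not counted)

10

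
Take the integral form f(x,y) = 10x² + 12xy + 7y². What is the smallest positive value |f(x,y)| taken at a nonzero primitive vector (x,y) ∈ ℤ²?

translate: b→-8 (≡12 mod 20), so (10,12,7)→(10,-8,5)
flip: (10,-8,5)→(5,8,10)
translate: b→-2 (≡8 mod 10), so (5,8,10)→(5,-2,7)
reduced (well bottom): (5,-2,7) with a≤c, −a<b≤a
well minimum = a = 5

5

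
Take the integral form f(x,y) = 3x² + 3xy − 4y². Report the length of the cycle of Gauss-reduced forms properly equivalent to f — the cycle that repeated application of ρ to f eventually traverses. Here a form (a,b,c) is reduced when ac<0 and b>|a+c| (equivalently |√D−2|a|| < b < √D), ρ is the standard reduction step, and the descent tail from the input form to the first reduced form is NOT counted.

D = 57, ⌊√D⌋ = 7
river: ρ → (-4,5,2)
river: ρ → (2,7,-1)
river: ρ → (-1,7,2)
river: ρ → (2,5,-4)
river: ρ → (-4,3,3)
river: ρ → (3,3,-4)
ρ-cycle length = 6 (tail of 0 descent steps not counted)

6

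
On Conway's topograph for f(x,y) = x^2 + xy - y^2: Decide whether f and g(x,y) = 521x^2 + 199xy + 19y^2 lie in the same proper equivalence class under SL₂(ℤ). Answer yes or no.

D₁ = 5, D₂ = 5
river cycle of f (length 2): (-1, 1, 1), (1, 1, -1)
river cycle of g (length 2): (1, 1, -1), (-1, 1, 1)
cycles coincide ⇒ equivalent

yes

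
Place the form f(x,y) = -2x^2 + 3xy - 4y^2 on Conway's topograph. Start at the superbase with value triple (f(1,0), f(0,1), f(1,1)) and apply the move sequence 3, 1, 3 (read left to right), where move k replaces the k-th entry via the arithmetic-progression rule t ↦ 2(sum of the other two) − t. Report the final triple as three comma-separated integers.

start (-2,-4,-3) = (f(1,0),f(0,1),f(1,1))
replace slot 3: 2·((-2)+(-4)) − (-3) = -9 → (-2,-4,-9)
replace slot 1: 2·((-4)+(-9)) − (-2) = -24 → (-24,-4,-9)
replace slot 3: 2·((-24)+(-4)) − (-9) = -47 → (-24,-4,-47)

-24,-4,-47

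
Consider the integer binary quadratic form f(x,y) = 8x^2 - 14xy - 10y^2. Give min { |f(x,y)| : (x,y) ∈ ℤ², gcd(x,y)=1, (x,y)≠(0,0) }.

descent: ρ → (-10,14,8)  [lands on river]
river: ρ → (8,18,-6)
river: ρ → (-6,18,8)
river: ρ → (8,14,-10)
river: ρ → (-10,6,12)
river: ρ → (12,18,-4)
river: ρ → (-4,22,2)
river: ρ → (2,22,-4)
river: ρ → (-4,18,12)
river: ρ → (12,6,-10)
closes: descent 1, river 10
min |a| on river = 2

2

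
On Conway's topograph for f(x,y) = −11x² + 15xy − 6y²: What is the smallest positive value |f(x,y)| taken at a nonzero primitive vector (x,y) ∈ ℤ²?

translate: b→7 (≡-15 mod 22), so (11,-15,6)→(11,7,2)
flip: (11,7,2)→(2,-7,11)
translate: b→1 (≡-7 mod 4), so (2,-7,11)→(2,1,5)
reduced (well bottom): (2,1,5) with a≤c, −a<b≤a
well minimum |f| = |-2| = 2 (negative-definite)

2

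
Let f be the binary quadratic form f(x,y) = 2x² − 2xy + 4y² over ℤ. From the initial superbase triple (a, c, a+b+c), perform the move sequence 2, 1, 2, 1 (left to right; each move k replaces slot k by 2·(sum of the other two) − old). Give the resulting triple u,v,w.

start (2,4,4) = (f(1,0),f(0,1),f(1,1))
replace slot 2: 2·(2+4) − 4 = 8 → (2,8,4)
replace slot 1: 2·(8+4) − 2 = 22 → (22,8,4)
replace slot 2: 2·(22+4) − 8 = 44 → (22,44,4)
replace slot 1: 2·(44+4) − 22 = 74 → (74,44,4)

74,44,4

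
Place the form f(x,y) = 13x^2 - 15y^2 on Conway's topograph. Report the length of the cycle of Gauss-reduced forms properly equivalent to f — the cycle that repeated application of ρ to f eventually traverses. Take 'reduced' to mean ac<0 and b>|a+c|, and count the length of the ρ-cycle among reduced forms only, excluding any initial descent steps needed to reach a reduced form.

D = 780, ⌊√D⌋ = 27
descent: ρ → (-15,0,13)
descent: ρ → (13,26,-2)  [lands on river]
river: ρ → (-2,26,13)
ρ-cycle length = 2 (tail of 2 descent steps not counted)

2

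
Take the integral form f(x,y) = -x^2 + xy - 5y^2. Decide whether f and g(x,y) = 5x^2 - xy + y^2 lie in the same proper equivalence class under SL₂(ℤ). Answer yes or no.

D₁ = -19, D₂ = -19
f is negative-definite; reduce −f:
−f: translate: b→1 (≡-1 mod 2), so (1,-1,5)→(1,1,5)
−f: reduced (well bottom): (1,1,5) with a≤c, −a<b≤a
flip sign back: reduced form of f is (-1,-1,-5)
g: flip: (5,-1,1)→(1,1,5)
g: reduced (well bottom): (1,1,5) with a≤c, −a<b≤a
reduced forms (-1, -1, -5) vs (1, 1, 5) ⇒ inequivalent

no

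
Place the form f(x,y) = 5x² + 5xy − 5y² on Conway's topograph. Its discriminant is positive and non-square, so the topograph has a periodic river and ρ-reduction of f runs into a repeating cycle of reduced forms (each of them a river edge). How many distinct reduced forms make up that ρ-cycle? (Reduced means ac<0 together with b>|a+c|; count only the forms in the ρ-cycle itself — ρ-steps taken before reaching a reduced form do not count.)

D = 125, ⌊√D⌋ = 11
river: ρ → (-5,5,5)
river: ρ → (5,5,-5)
ρ-cycle length = 2 (tail of 0 descent steps not counted)

2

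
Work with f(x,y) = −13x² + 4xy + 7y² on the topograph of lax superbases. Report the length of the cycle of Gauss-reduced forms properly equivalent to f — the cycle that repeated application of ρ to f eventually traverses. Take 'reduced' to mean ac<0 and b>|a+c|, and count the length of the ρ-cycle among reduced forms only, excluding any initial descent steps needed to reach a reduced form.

D = 380, ⌊√D⌋ = 19
descent: ρ → (7,10,-10)  [lands on river]
river: ρ → (-10,10,7)
river: ρ → (7,18,-2)
river: ρ → (-2,18,7)
ρ-cycle length = 4 (tail of 1 descent step not counted)

4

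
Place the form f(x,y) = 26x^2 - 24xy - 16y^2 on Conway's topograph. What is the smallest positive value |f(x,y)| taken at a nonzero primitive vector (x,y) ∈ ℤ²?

descent: ρ → (-16,24,26)  [lands on river]
river: ρ → (26,28,-14)
river: ρ → (-14,28,26)
river: ρ → (26,24,-16)
river: ρ → (-16,40,10)
river: ρ → (10,40,-16)
closes: descent 1, river 6
min |a| on river = 10

10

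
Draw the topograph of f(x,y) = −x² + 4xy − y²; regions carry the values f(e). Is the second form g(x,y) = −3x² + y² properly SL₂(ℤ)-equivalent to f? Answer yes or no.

D₁ = 12, D₂ = 12
river cycle of f (length 2): (-1, 2, 2), (2, 2, -1)
river cycle of g (length 2): (1, 2, -2), (-2, 2, 1)
cycles differ ⇒ inequivalent

no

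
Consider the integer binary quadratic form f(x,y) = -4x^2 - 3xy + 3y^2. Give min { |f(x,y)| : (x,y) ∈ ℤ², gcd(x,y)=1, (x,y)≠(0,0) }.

descent: ρ → (3,3,-4)  [lands on river]
river: ρ → (-4,5,2)
river: ρ → (2,7,-1)
river: ρ → (-1,7,2)
river: ρ → (2,5,-4)
river: ρ → (-4,3,3)
closes: descent 1, river 6
min |a| on river = 1

1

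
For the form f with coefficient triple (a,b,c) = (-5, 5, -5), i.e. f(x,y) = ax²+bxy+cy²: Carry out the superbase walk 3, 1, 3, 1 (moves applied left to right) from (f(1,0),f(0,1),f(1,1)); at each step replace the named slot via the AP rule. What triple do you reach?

start (-5,-5,-5) = (f(1,0),f(0,1),f(1,1))
replace slot 3: 2·((-5)+(-5)) − (-5) = -15 → (-5,-5,-15)
replace slot 1: 2·((-5)+(-15)) − (-5) = -35 → (-35,-5,-15)
replace slot 3: 2·((-35)+(-5)) − (-15) = -65 → (-35,-5,-65)
replace slot 1: 2·((-5)+(-65)) − (-35) = -105 → (-105,-5,-65)

-105,-5,-65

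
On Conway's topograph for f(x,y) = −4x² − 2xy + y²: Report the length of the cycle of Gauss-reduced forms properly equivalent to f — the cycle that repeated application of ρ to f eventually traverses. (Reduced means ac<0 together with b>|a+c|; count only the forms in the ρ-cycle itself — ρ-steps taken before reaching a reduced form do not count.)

D = 20, ⌊√D⌋ = 4
descent: ρ → (1,4,-1)  [lands on river]
river: ρ → (-1,4,1)
ρ-cycle length = 2 (tail of 1 descent step not counted)

2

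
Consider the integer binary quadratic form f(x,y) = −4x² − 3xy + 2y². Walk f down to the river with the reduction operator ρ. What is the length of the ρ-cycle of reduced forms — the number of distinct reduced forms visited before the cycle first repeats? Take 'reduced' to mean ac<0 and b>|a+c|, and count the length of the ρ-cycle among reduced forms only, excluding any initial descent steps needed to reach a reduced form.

D = 41, ⌊√D⌋ = 6
descent: ρ → (2,3,-4)  [lands on river]
river: ρ → (-4,5,1)
river: ρ → (1,5,-4)
river: ρ → (-4,3,2)
river: ρ → (2,5,-2)
river: ρ → (-2,3,4)
river: ρ → (4,5,-1)
river: ρ → (-1,5,4)
river: ρ → (4,3,-2)
river: ρ → (-2,5,2)
ρ-cycle length = 10 (tail of 1 descent step not counted)

10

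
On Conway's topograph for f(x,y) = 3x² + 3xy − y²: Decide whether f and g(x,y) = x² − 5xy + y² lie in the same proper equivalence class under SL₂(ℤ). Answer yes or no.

D₁ = 21, D₂ = 21
river cycle of f (length 2): (-1, 3, 3), (3, 3, -1)
river cycle of g (length 2): (1, 3, -3), (-3, 3, 1)
cycles differ ⇒ inequivalent

no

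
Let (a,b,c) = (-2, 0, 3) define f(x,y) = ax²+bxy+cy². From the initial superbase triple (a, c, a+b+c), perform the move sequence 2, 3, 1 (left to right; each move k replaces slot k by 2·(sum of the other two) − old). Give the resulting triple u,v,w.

start (-2,3,1) = (f(1,0),f(0,1),f(1,1))
replace slot 2: 2·((-2)+1) − 3 = -5 → (-2,-5,1)
replace slot 3: 2·((-2)+(-5)) − 1 = -15 → (-2,-5,-15)
replace slot 1: 2·((-5)+(-15)) − (-2) = -38 → (-38,-5,-15)

-38,-5,-15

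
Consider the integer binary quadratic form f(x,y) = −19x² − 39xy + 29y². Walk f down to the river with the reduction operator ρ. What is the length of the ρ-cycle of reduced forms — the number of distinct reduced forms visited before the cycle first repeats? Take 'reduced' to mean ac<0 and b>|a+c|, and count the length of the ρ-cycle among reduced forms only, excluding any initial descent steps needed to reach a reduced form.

D = 3725, ⌊√D⌋ = 61
descent: ρ → (29,39,-19)  [lands on river]
river: ρ → (-19,37,31)
river: ρ → (31,25,-25)
river: ρ → (-25,25,31)
river: ρ → (31,37,-19)
river: ρ → (-19,39,29)
river: ρ → (29,19,-29)
river: ρ → (-29,39,19)
river: ρ → (19,37,-31)
river: ρ → (-31,25,25)
river: ρ → (25,25,-31)
river: ρ → (-31,37,19)
river: ρ → (19,39,-29)
river: ρ → (-29,19,29)
ρ-cycle length = 14 (tail of 1 descent step not counted)

14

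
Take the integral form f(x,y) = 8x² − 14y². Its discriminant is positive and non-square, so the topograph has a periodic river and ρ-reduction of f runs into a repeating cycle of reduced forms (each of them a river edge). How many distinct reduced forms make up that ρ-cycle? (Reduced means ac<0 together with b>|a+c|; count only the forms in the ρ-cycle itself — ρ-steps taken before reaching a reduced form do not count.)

D = 448, ⌊√D⌋ = 21
descent: ρ → (-14,0,8)
descent: ρ → (8,16,-6)  [lands on river]
river: ρ → (-6,20,2)
river: ρ → (2,20,-6)
river: ρ → (-6,16,8)
ρ-cycle length = 4 (tail of 2 descent steps not counted)

4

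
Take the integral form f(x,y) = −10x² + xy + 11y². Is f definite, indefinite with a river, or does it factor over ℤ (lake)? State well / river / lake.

D = b²−4ac = 1² − 4·(-10)·11 = 441
D = 21² is a perfect square ⇒ form factors over ℤ ⇒ lakes

lake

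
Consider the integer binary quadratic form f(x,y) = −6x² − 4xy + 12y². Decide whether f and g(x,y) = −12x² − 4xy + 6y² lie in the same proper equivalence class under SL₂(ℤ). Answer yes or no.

D₁ = 304, D₂ = 304
river cycle of f (length 6): (-6, 8, 10), (10, 12, -4), (-4, 12, 10), (10, 8, -6), (-6, 16, 2), (2, 16, -6)
river cycle of g (length 6): (6, 16, -2), (-2, 16, 6), (6, 8, -10), (-10, 12, 4), (4, 12, -10), (-10, 8, 6)
cycles differ ⇒ inequivalent

no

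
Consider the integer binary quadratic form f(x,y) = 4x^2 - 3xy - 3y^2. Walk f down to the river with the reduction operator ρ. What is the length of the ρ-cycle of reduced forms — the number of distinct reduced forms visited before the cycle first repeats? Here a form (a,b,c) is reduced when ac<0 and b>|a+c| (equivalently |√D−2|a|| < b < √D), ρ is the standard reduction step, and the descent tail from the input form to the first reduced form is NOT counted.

D = 57, ⌊√D⌋ = 7
descent: ρ → (-3,3,4)  [lands on river]
river: ρ → (4,5,-2)
river: ρ → (-2,7,1)
river: ρ → (1,7,-2)
river: ρ → (-2,5,4)
river: ρ → (4,3,-3)
ρ-cycle length = 6 (tail of 1 descent step not counted)

6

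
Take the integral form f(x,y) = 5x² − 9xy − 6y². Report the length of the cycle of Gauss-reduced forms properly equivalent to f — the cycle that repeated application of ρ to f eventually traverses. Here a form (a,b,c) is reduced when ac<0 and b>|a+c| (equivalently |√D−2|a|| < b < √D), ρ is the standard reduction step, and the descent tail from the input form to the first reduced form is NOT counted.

D = 201, ⌊√D⌋ = 14
descent: ρ → (-6,9,5)  [lands on river]
river: ρ → (5,11,-4)
river: ρ → (-4,13,2)
river: ρ → (2,11,-10)
river: ρ → (-10,9,3)
river: ρ → (3,9,-10)
river: ρ → (-10,11,2)
river: ρ → (2,13,-4)
river: ρ → (-4,11,5)
river: ρ → (5,9,-6)
river: ρ → (-6,3,8)
river: ρ → (8,13,-1)
river: ρ → (-1,13,8)
river: ρ → (8,3,-6)
ρ-cycle length = 14 (tail of 1 descent step not counted)

14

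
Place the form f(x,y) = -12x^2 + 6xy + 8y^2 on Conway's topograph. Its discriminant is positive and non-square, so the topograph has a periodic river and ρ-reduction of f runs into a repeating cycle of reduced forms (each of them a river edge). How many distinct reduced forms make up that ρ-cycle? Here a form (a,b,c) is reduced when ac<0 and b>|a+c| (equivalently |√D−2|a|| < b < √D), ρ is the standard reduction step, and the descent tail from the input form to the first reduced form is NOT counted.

D = 420, ⌊√D⌋ = 20
river: ρ → (8,10,-10)
river: ρ → (-10,10,8)
river: ρ → (8,6,-12)
river: ρ → (-12,18,2)
river: ρ → (2,18,-12)
river: ρ → (-12,6,8)
ρ-cycle length = 6 (tail of 0 descent steps not counted)

6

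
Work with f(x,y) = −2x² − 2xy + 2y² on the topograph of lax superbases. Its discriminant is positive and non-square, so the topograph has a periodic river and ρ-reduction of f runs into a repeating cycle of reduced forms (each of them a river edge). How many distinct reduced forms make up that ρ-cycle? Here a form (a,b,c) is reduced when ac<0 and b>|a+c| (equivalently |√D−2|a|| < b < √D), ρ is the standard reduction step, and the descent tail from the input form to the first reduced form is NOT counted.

D = 20, ⌊√D⌋ = 4
descent: ρ → (2,2,-2)  [lands on river]
river: ρ → (-2,2,2)
ρ-cycle length = 2 (tail of 1 descent step not counted)

2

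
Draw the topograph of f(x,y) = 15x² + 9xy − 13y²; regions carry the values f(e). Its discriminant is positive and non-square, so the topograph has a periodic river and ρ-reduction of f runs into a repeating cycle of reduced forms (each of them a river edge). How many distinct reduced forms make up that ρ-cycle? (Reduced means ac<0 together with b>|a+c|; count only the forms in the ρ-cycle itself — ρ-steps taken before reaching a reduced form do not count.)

D = 861, ⌊√D⌋ = 29
river: ρ → (-13,17,11)
river: ρ → (11,27,-3)
river: ρ → (-3,27,11)
river: ρ → (11,17,-13)
river: ρ → (-13,9,15)
river: ρ → (15,21,-7)
river: ρ → (-7,21,15)
river: ρ → (15,9,-13)
ρ-cycle length = 8 (tail of 0 descent steps not counted)

8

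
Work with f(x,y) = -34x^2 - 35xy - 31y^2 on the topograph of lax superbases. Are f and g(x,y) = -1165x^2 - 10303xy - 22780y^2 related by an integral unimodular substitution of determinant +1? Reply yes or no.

D₁ = -2991, D₂ = -2991
f is negative-definite; reduce −f:
−f: translate: b→-33 (≡35 mod 68), so (34,35,31)→(34,-33,30)
−f: flip: (34,-33,30)→(30,33,34)
−f: translate: b→-27 (≡33 mod 60), so (30,33,34)→(30,-27,31)
−f: reduced (well bottom): (30,-27,31) with a≤c, −a<b≤a
flip sign back: reduced form of f is (-30,27,-31)
g is negative-definite; reduce −g:
−g: translate: b→983 (≡10303 mod 2330), so (1165,10303,22780)→(1165,983,208)
−g: flip: (1165,983,208)→(208,-983,1165)
−g: translate: b→-151 (≡-983 mod 416), so (208,-983,1165)→(208,-151,31)
−g: flip: (208,-151,31)→(31,151,208)
−g: translate: b→27 (≡151 mod 62), so (31,151,208)→(31,27,30)
−g: flip: (31,27,30)→(30,-27,31)
−g: reduced (well bottom): (30,-27,31) with a≤c, −a<b≤a
flip sign back: reduced form of g is (-30,27,-31)
reduced forms (-30, 27, -31) vs (-30, 27, -31) ⇒ equivalent

yes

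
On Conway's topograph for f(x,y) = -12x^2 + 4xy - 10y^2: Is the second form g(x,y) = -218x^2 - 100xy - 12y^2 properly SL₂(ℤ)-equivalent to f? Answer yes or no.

D₁ = -464, D₂ = -464
f is negative-definite; reduce −f:
−f: flip: (12,-4,10)→(10,4,12)
−f: reduced (well bottom): (10,4,12) with a≤c, −a<b≤a
flip sign back: reduced form of f is (-10,-4,-12)
g is negative-definite; reduce −g:
−g: flip: (218,100,12)→(12,-100,218)
−g: translate: b→-4 (≡-100 mod 24), so (12,-100,218)→(12,-4,10)
−g: flip: (12,-4,10)→(10,4,12)
−g: reduced (well bottom): (10,4,12) with a≤c, −a<b≤a
flip sign back: reduced form of g is (-10,-4,-12)
reduced forms (-10, -4, -12) vs (-10, -4, -12) ⇒ equivalent

yes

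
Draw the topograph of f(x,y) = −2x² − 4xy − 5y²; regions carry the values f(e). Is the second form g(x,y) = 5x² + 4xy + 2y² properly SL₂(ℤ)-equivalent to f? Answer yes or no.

D₁ = -24, D₂ = -24
f is negative-definite; reduce −f:
−f: translate: b→0 (≡4 mod 4), so (2,4,5)→(2,0,3)
−f: reduced (well bottom): (2,0,3) with a≤c, −a<b≤a
flip sign back: reduced form of f is (-2,0,-3)
g: flip: (5,4,2)→(2,-4,5)
g: translate: b→0 (≡-4 mod 4), so (2,-4,5)→(2,0,3)
g: reduced (well bottom): (2,0,3) with a≤c, −a<b≤a
reduced forms (-2, 0, -3) vs (2, 0, 3) ⇒ inequivalent

no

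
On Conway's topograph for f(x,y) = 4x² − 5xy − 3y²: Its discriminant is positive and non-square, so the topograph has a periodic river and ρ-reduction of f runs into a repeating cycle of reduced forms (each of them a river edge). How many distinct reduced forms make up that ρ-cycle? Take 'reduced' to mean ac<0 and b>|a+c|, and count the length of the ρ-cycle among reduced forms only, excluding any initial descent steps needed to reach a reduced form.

D = 73, ⌊√D⌋ = 8
descent: ρ → (-3,5,4)  [lands on river]
river: ρ → (4,3,-4)
river: ρ → (-4,5,3)
river: ρ → (3,7,-2)
river: ρ → (-2,5,6)
river: ρ → (6,7,-1)
river: ρ → (-1,7,6)
river: ρ → (6,5,-2)
river: ρ → (-2,7,3)
river: ρ → (3,5,-4)
river: ρ → (-4,3,4)
river: ρ → (4,5,-3)
river: ρ → (-3,7,2)
river: ρ → (2,5,-6)
river: ρ → (-6,7,1)
river: ρ → (1,7,-6)
river: ρ → (-6,5,2)
river: ρ → (2,7,-3)
ρ-cycle length = 18 (tail of 1 descent step not counted)

18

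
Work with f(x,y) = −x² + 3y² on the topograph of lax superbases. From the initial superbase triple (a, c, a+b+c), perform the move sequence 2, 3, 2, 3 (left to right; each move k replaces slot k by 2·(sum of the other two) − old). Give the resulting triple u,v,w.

start (-1,3,2) = (f(1,0),f(0,1),f(1,1))
replace slot 2: 2·((-1)+2) − 3 = -1 → (-1,-1,2)
replace slot 3: 2·((-1)+(-1)) − 2 = -6 → (-1,-1,-6)
replace slot 2: 2·((-1)+(-6)) − (-1) = -13 → (-1,-13,-6)
replace slot 3: 2·((-1)+(-13)) − (-6) = -22 → (-1,-13,-22)

-1,-13,-22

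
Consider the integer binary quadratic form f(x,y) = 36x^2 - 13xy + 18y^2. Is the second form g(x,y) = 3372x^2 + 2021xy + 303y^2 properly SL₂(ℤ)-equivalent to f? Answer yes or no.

D₁ = -2423, D₂ = -2423
f: flip: (36,-13,18)→(18,13,36)
f: reduced (well bottom): (18,13,36) with a≤c, −a<b≤a
g: flip: (3372,2021,303)→(303,-2021,3372)
g: translate: b→-203 (≡-2021 mod 606), so (303,-2021,3372)→(303,-203,36)
g: flip: (303,-203,36)→(36,203,303)
g: translate: b→-13 (≡203 mod 72), so (36,203,303)→(36,-13,18)
g: flip: (36,-13,18)→(18,13,36)
g: reduced (well bottom): (18,13,36) with a≤c, −a<b≤a
reduced forms (18, 13, 36) vs (18, 13, 36) ⇒ equivalent

yes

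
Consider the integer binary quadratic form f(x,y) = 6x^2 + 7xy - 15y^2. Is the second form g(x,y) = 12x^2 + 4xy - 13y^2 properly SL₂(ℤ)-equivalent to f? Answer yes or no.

D₁ = 409, D₂ = 640
discriminants differ ⇒ not SL₂(ℤ)-equivalent

no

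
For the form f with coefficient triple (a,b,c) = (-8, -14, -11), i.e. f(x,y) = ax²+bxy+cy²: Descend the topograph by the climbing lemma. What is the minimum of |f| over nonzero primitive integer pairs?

translate: b→-2 (≡14 mod 16), so (8,14,11)→(8,-2,5)
flip: (8,-2,5)→(5,2,8)
reduced (well bottom): (5,2,8) with a≤c, −a<b≤a
well minimum |f| = |-5| = 5 (negative-definite)

5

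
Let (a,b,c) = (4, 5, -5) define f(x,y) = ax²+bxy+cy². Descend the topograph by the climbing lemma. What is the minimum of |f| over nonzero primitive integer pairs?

river: ρ → (-5,5,4)
river: ρ → (4,3,-6)
river: ρ → (-6,9,1)
river: ρ → (1,9,-6)
river: ρ → (-6,3,4)
river: ρ → (4,5,-5)
closes: descent 0, river 6
min |a| on river = 1

1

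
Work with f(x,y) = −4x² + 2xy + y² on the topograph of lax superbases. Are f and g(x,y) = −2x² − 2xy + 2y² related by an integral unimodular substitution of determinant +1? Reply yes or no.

D₁ = 20, D₂ = 20
river cycle of f (length 2): (1, 4, -1), (-1, 4, 1)
river cycle of g (length 2): (2, 2, -2), (-2, 2, 2)
cycles differ ⇒ inequivalent

no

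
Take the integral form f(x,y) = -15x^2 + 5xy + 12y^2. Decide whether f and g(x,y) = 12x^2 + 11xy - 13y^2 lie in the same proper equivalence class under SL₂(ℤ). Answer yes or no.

D₁ = 745, D₂ = 745
river cycle of f (length 18): (12, 19, -8), (-8, 13, 18), (18, 23, -3), (-3, 25, 10), (10, 15, -13), (-13, 11, 12), (12, 13, -12), (-12, 11, 13), (13, 15, -10), (-10, 25, 3), … (8 more)
river cycle of g (length 18): (-13, 15, 10), (10, 25, -3), (-3, 23, 18), (18, 13, -8), (-8, 19, 12), (12, 5, -15), (-15, 25, 2), (2, 27, -2), (-2, 25, 15), (15, 5, -12), … (8 more)
cycles differ ⇒ inequivalent

no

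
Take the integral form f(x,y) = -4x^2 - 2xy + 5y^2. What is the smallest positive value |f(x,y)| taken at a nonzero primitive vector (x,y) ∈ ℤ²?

descent: ρ → (5,2,-4)  [lands on river]
river: ρ → (-4,6,3)
river: ρ → (3,6,-4)
river: ρ → (-4,2,5)
river: ρ → (5,8,-1)
river: ρ → (-1,8,5)
closes: descent 1, river 6
min |a| on river = 1

1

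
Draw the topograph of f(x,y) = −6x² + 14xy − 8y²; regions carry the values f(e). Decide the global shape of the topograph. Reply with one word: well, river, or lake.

D = b²−4ac = 14² − 4·(-6)·(-8) = 4
D = 2² is a perfect square ⇒ form factors over ℤ ⇒ lakes

lake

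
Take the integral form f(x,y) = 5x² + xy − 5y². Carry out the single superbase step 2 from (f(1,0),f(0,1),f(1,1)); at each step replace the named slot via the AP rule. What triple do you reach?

start (5,-5,1) = (f(1,0),f(0,1),f(1,1))
replace slot 2: 2·(5+1) − (-5) = 17 → (5,17,1)

5,17,1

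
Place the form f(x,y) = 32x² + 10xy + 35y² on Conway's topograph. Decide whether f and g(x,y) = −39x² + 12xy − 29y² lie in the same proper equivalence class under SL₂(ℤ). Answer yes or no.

D₁ = -4380, D₂ = -4380
f: reduced (well bottom): (32,10,35) with a≤c, −a<b≤a
g is negative-definite; reduce −g:
−g: flip: (39,-12,29)→(29,12,39)
−g: reduced (well bottom): (29,12,39) with a≤c, −a<b≤a
flip sign back: reduced form of g is (-29,-12,-39)
reduced forms (32, 10, 35) vs (-29, -12, -39) ⇒ inequivalent

no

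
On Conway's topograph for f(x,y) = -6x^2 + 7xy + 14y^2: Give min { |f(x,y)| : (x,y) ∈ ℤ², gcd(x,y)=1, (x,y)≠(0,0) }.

descent: ρ → (14,-7,-6)
descent: ρ → (-6,19,1)  [lands on river]
river: ρ → (1,19,-6)
river: ρ → (-6,17,4)
river: ρ → (4,15,-10)
river: ρ → (-10,5,9)
river: ρ → (9,13,-6)
river: ρ → (-6,11,11)
river: ρ → (11,11,-6)
river: ρ → (-6,13,9)
river: ρ → (9,5,-10)
river: ρ → (-10,15,4)
river: ρ → (4,17,-6)
closes: descent 2, river 12
min |a| on river = 1

1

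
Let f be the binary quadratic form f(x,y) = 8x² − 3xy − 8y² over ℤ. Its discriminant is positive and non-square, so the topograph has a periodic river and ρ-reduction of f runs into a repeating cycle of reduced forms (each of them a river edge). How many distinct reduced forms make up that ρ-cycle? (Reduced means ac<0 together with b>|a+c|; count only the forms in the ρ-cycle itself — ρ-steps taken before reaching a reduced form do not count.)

D = 265, ⌊√D⌋ = 16
descent: ρ → (-8,3,8)  [lands on river]
river: ρ → (8,13,-3)
river: ρ → (-3,11,12)
river: ρ → (12,13,-2)
river: ρ → (-2,15,5)
river: ρ → (5,15,-2)
river: ρ → (-2,13,12)
river: ρ → (12,11,-3)
river: ρ → (-3,13,8)
river: ρ → (8,3,-8)
river: ρ → (-8,13,3)
river: ρ → (3,11,-12)
river: ρ → (-12,13,2)
river: ρ → (2,15,-5)
river: ρ → (-5,15,2)
river: ρ → (2,13,-12)
river: ρ → (-12,11,3)
river: ρ → (3,13,-8)
ρ-cycle length = 18 (tail of 1 descent step not counted)

18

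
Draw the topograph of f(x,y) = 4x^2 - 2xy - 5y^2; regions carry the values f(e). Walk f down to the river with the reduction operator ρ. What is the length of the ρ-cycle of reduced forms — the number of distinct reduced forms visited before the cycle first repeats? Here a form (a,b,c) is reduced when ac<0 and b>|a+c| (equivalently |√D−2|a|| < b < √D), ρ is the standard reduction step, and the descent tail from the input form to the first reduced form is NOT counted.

D = 84, ⌊√D⌋ = 9
descent: ρ → (-5,2,4)  [lands on river]
river: ρ → (4,6,-3)
river: ρ → (-3,6,4)
river: ρ → (4,2,-5)
river: ρ → (-5,8,1)
river: ρ → (1,8,-5)
ρ-cycle length = 6 (tail of 1 descent step not counted)

6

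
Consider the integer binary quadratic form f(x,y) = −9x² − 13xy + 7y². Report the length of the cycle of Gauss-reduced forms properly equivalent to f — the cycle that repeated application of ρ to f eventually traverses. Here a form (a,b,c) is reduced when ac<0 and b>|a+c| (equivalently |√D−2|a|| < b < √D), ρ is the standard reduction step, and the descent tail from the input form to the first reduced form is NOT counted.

D = 421, ⌊√D⌋ = 20
descent: ρ → (7,13,-9)  [lands on river]
river: ρ → (-9,5,11)
river: ρ → (11,17,-3)
river: ρ → (-3,19,5)
river: ρ → (5,11,-15)
river: ρ → (-15,19,1)
river: ρ → (1,19,-15)
river: ρ → (-15,11,5)
river: ρ → (5,19,-3)
river: ρ → (-3,17,11)
river: ρ → (11,5,-9)
river: ρ → (-9,13,7)
river: ρ → (7,15,-7)
river: ρ → (-7,13,9)
river: ρ → (9,5,-11)
river: ρ → (-11,17,3)
river: ρ → (3,19,-5)
river: ρ → (-5,11,15)
river: ρ → (15,19,-1)
river: ρ → (-1,19,15)
river: ρ → (15,11,-5)
river: ρ → (-5,19,3)
river: ρ → (3,17,-11)
river: ρ → (-11,5,9)
river: ρ → (9,13,-7)
river: ρ → (-7,15,7)
ρ-cycle length = 26 (tail of 1 descent step not counted)

26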